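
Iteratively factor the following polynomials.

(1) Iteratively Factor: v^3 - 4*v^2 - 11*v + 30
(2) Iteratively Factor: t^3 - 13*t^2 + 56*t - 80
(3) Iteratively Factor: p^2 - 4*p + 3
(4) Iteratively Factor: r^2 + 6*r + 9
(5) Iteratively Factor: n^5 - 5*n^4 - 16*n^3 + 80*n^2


(1) = (v + 3)*(v^2 - 7*v + 10) = (v - 2)*(v + 3)*(v - 5)
(2) = (t - 4)*(t^2 - 9*t + 20) = (t - 4)^2*(t - 5)
(3) = (p - 3)*(p - 1)
(4) = (r + 3)*(r + 3)
(5) = (n)*(n^4 - 5*n^3 - 16*n^2 + 80*n) = n^2*(n^3 - 5*n^2 - 16*n + 80) = n^2*(n - 4)*(n^2 - n - 20) = n^2*(n - 4)*(n + 4)*(n - 5)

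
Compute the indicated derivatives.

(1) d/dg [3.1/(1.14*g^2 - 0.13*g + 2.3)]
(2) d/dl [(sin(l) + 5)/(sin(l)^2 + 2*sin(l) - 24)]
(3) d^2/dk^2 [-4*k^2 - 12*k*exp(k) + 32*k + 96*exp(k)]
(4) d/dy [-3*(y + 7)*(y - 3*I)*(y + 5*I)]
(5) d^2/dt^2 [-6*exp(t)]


(1) = (0.403 - 7.068*g)/(1.14*g^2 - 0.13*g + 2.3)^2
(2) = (-10*sin(l) + cos(l)^2 - 35)*cos(l)/(sin(l)^2 + 2*sin(l) - 24)^2
(3) = -12*k*exp(k) + 72*exp(k) - 8
(4) = -9*y^2 - y*(42 + 12*I) - 45 - 42*I
(5) = -6*exp(t)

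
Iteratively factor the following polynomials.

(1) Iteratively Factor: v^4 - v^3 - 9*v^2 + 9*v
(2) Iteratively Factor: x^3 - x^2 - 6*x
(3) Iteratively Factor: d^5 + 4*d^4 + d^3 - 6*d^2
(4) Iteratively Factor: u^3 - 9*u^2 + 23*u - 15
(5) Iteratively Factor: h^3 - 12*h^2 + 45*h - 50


(1) = (v - 3)*(v^3 + 2*v^2 - 3*v) = (v - 3)*(v - 1)*(v^2 + 3*v) = v*(v - 3)*(v - 1)*(v + 3)
(2) = (x)*(x^2 - x - 6) = x*(x + 2)*(x - 3)
(3) = (d - 1)*(d^4 + 5*d^3 + 6*d^2) = (d - 1)*(d + 3)*(d^3 + 2*d^2) = d*(d - 1)*(d + 3)*(d^2 + 2*d) = d^2*(d - 1)*(d + 3)*(d + 2)
(4) = (u - 5)*(u^2 - 4*u + 3) = (u - 5)*(u - 1)*(u - 3)
(5) = (h - 2)*(h^2 - 10*h + 25) = (h - 5)*(h - 2)*(h - 5)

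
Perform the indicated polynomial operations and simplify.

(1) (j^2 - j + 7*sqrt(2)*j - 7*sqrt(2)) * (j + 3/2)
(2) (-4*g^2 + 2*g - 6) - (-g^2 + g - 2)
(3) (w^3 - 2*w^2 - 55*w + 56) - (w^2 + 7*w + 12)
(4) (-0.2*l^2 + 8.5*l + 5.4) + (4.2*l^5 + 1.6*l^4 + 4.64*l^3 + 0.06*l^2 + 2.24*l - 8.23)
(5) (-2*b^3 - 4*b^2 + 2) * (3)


(1) = j^3 + j^2/2 + 7*sqrt(2)*j^2 - 3*j/2 + 7*sqrt(2)*j/2 - 21*sqrt(2)/2
(2) = -3*g^2 + g - 4
(3) = w^3 - 3*w^2 - 62*w + 44
(4) = 4.2*l^5 + 1.6*l^4 + 4.64*l^3 - 0.14*l^2 + 10.74*l - 2.83
(5) = -6*b^3 - 12*b^2 + 6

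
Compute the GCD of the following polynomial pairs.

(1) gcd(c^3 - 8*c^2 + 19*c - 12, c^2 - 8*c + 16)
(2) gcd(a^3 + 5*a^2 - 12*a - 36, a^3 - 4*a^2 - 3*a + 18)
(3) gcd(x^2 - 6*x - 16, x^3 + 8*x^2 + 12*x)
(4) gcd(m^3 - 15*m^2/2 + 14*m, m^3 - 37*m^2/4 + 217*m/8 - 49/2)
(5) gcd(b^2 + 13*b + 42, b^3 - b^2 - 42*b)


(1) = c - 4
(2) = a^2 - a - 6
(3) = gcd((x - 8)*(x + 2), x*(x + 2)*(x + 6)) = x + 2
(4) = m^2 - 15*m/2 + 14
(5) = gcd((b + 6)*(b + 7), b*(b - 7)*(b + 6)) = b + 6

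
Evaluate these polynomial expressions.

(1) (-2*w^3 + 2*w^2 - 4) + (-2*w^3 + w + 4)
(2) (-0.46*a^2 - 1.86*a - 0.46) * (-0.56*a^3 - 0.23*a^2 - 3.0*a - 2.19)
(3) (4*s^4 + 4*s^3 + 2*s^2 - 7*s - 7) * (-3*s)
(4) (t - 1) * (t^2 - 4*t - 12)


(1) = -4*w^3 + 2*w^2 + w
(2) = 0.2576*a^5 + 1.1474*a^4 + 2.0654*a^3 + 6.6932*a^2 + 5.4534*a + 1.0074
(3) = -12*s^5 - 12*s^4 - 6*s^3 + 21*s^2 + 21*s
(4) = t^3 - 5*t^2 - 8*t + 12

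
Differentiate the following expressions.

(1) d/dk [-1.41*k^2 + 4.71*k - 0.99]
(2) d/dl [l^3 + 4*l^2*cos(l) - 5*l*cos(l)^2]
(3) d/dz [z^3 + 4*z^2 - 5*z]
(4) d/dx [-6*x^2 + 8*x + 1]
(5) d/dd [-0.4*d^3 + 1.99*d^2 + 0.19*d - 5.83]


(1) = 4.71 - 2.82*k
(2) = -4*l^2*sin(l) + 3*l^2 + 5*l*sin(2*l) + 8*l*cos(l) - 5*cos(l)^2
(3) = 3*z^2 + 8*z - 5
(4) = 8 - 12*x
(5) = -1.2*d^2 + 3.98*d + 0.19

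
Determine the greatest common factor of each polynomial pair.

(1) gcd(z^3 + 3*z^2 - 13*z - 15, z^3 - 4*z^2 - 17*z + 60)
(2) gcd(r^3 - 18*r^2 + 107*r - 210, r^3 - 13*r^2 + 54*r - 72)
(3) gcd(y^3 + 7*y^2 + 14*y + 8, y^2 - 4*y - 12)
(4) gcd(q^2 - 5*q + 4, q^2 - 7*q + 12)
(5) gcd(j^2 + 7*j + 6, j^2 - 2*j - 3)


(1) = gcd((z - 3)*(z + 1)*(z + 5), (z - 5)*(z - 3)*(z + 4)) = z - 3
(2) = r - 6
(3) = gcd((y + 1)*(y + 2)*(y + 4), (y - 6)*(y + 2)) = y + 2
(4) = gcd((q - 4)*(q - 1), (q - 4)*(q - 3)) = q - 4
(5) = j + 1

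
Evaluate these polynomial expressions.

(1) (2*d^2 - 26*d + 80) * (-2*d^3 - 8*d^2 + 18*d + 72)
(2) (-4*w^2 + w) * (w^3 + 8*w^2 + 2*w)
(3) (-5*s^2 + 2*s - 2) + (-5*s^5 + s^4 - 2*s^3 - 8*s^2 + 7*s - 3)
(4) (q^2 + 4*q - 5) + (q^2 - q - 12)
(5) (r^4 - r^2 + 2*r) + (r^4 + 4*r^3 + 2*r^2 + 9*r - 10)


(1) = -4*d^5 + 36*d^4 + 84*d^3 - 964*d^2 - 432*d + 5760
(2) = -4*w^5 - 31*w^4 + 2*w^2
(3) = -5*s^5 + s^4 - 2*s^3 - 13*s^2 + 9*s - 5
(4) = 2*q^2 + 3*q - 17
(5) = 2*r^4 + 4*r^3 + r^2 + 11*r - 10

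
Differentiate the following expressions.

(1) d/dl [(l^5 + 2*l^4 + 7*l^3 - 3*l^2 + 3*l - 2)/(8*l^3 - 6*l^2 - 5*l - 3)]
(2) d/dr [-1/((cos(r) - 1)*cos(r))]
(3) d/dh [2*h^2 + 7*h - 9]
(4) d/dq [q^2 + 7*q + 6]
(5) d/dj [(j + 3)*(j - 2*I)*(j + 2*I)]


(1) = (16*l^7 - 2*l^6 - 44*l^5 - 63*l^4 - 142*l^3 + 18*l^2 - 6*l - 19)/(64*l^6 - 96*l^5 - 44*l^4 + 12*l^3 + 61*l^2 + 30*l + 9)
(2) = (sin(r)/cos(r)^2 - 2*tan(r))/(cos(r) - 1)^2
(3) = 4*h + 7
(4) = 2*q + 7
(5) = 3*j^2 + 6*j + 4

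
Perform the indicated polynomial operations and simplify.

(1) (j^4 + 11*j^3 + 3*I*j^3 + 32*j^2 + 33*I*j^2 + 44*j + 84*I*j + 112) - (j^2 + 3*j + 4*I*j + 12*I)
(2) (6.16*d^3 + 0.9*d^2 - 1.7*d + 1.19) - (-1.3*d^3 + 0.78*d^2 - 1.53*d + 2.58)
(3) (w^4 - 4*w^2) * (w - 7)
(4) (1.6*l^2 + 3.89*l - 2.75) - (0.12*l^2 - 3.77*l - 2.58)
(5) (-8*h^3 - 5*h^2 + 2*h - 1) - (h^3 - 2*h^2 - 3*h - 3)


(1) = j^4 + 11*j^3 + 3*I*j^3 + 31*j^2 + 33*I*j^2 + 41*j + 80*I*j + 112 - 12*I
(2) = 7.46*d^3 + 0.12*d^2 - 0.17*d - 1.39
(3) = w^5 - 7*w^4 - 4*w^3 + 28*w^2
(4) = 1.48*l^2 + 7.66*l - 0.17
(5) = -9*h^3 - 3*h^2 + 5*h + 2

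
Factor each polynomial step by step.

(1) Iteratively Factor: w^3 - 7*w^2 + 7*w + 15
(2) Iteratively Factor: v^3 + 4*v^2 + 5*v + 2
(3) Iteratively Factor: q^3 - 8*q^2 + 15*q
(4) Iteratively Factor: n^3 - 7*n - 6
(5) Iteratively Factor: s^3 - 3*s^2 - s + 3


(1) = (w + 1)*(w^2 - 8*w + 15) = (w - 5)*(w + 1)*(w - 3)
(2) = (v + 1)*(v^2 + 3*v + 2) = (v + 1)^2*(v + 2)
(3) = (q - 5)*(q^2 - 3*q) = (q - 5)*(q - 3)*(q)
(4) = (n - 3)*(n^2 + 3*n + 2) = (n - 3)*(n + 2)*(n + 1)
(5) = (s - 3)*(s^2 - 1) = (s - 3)*(s - 1)*(s + 1)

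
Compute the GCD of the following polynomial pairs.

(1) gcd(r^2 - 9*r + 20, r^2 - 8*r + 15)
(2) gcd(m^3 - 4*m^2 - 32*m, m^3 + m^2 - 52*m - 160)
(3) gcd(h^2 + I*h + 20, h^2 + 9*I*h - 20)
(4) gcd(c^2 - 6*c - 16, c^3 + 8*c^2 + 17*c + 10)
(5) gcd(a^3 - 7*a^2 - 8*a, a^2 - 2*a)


(1) = r - 5
(2) = gcd(m*(m - 8)*(m + 4), (m - 8)*(m + 4)*(m + 5)) = m^2 - 4*m - 32
(3) = gcd((h - 4*I)*(h + 5*I), (h + 4*I)*(h + 5*I)) = h + 5*I
(4) = c + 2
(5) = gcd(a*(a - 8)*(a + 1), a*(a - 2)) = a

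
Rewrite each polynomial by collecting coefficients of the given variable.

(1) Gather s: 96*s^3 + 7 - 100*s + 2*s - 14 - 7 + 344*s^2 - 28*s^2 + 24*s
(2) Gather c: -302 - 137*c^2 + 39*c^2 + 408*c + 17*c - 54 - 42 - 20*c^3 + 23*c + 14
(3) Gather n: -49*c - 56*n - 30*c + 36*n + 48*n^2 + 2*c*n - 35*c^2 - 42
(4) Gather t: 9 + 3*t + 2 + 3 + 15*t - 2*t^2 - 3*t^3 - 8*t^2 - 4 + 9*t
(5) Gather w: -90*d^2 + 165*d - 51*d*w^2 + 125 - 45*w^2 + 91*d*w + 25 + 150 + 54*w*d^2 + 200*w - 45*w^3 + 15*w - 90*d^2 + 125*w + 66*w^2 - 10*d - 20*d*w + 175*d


(1) = 96*s^3 + 316*s^2 - 74*s - 14
(2) = -20*c^3 - 98*c^2 + 448*c - 384
(3) = -35*c^2 - 79*c + 48*n^2 + n*(2*c - 20) - 42
(4) = -3*t^3 - 10*t^2 + 27*t + 10
(5) = -180*d^2 + 330*d - 45*w^3 + w^2*(21 - 51*d) + w*(54*d^2 + 71*d + 340) + 300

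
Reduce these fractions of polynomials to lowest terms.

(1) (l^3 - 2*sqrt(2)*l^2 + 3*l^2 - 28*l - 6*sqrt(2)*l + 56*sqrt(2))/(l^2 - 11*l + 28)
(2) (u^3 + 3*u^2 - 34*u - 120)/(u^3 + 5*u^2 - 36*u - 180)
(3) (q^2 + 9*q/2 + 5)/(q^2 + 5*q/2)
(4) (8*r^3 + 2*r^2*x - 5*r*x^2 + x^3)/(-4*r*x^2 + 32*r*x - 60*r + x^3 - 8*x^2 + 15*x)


(1) = (l^2 + l*(7 - 2*sqrt(2)) - 14*sqrt(2))/(l - 7)
(2) = (u + 4)/(u + 6)
(3) = (q + 2)/q
(4) = (-2*r^2 - r*x + x^2)/(x^2 - 8*x + 15)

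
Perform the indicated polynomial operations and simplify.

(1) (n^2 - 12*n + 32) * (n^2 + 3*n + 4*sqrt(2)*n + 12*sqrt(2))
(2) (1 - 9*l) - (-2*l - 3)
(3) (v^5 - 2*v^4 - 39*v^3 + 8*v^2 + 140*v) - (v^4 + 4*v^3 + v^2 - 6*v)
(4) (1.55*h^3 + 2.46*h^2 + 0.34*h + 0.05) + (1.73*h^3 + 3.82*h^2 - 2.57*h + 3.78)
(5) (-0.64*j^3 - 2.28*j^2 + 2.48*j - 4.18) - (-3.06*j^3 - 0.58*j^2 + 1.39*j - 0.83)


(1) = n^4 - 9*n^3 + 4*sqrt(2)*n^3 - 36*sqrt(2)*n^2 - 4*n^2 - 16*sqrt(2)*n + 96*n + 384*sqrt(2)
(2) = 4 - 7*l
(3) = v^5 - 3*v^4 - 43*v^3 + 7*v^2 + 146*v
(4) = 3.28*h^3 + 6.28*h^2 - 2.23*h + 3.83
(5) = 2.42*j^3 - 1.7*j^2 + 1.09*j - 3.35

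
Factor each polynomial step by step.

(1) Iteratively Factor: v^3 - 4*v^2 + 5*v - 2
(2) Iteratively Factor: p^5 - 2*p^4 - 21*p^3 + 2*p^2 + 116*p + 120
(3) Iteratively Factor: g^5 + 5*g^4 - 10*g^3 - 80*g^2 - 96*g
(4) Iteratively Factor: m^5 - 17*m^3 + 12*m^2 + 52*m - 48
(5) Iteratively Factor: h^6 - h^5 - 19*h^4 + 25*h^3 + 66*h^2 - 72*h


(1) = (v - 1)*(v^2 - 3*v + 2) = (v - 2)*(v - 1)*(v - 1)
(2) = (p + 2)*(p^4 - 4*p^3 - 13*p^2 + 28*p + 60) = (p + 2)^2*(p^3 - 6*p^2 - p + 30) = (p - 3)*(p + 2)^2*(p^2 - 3*p - 10) = (p - 5)*(p - 3)*(p + 2)^2*(p + 2)
(3) = (g - 4)*(g^4 + 9*g^3 + 26*g^2 + 24*g) = (g - 4)*(g + 4)*(g^3 + 5*g^2 + 6*g) = g*(g - 4)*(g + 4)*(g^2 + 5*g + 6) = g*(g - 4)*(g + 2)*(g + 4)*(g + 3)
(4) = (m + 4)*(m^4 - 4*m^3 - m^2 + 16*m - 12) = (m - 3)*(m + 4)*(m^3 - m^2 - 4*m + 4) = (m - 3)*(m + 2)*(m + 4)*(m^2 - 3*m + 2) = (m - 3)*(m - 2)*(m + 2)*(m + 4)*(m - 1)
(5) = (h - 3)*(h^5 + 2*h^4 - 13*h^3 - 14*h^2 + 24*h) = (h - 3)^2*(h^4 + 5*h^3 + 2*h^2 - 8*h) = (h - 3)^2*(h + 4)*(h^3 + h^2 - 2*h) = (h - 3)^2*(h + 2)*(h + 4)*(h^2 - h) = h*(h - 3)^2*(h + 2)*(h + 4)*(h - 1)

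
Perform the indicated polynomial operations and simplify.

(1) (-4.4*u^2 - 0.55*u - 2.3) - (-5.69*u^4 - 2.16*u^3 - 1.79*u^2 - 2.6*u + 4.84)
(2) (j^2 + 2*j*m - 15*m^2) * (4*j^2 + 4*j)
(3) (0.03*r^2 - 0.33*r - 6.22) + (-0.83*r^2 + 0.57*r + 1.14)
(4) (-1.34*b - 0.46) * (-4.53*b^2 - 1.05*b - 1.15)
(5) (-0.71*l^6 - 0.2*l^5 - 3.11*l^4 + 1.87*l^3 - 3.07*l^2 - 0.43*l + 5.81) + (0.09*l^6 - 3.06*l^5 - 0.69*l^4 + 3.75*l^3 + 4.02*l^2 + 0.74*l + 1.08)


(1) = 5.69*u^4 + 2.16*u^3 - 2.61*u^2 + 2.05*u - 7.14
(2) = 4*j^4 + 8*j^3*m + 4*j^3 - 60*j^2*m^2 + 8*j^2*m - 60*j*m^2
(3) = -0.8*r^2 + 0.24*r - 5.08
(4) = 6.0702*b^3 + 3.4908*b^2 + 2.024*b + 0.529
(5) = -0.62*l^6 - 3.26*l^5 - 3.8*l^4 + 5.62*l^3 + 0.95*l^2 + 0.31*l + 6.89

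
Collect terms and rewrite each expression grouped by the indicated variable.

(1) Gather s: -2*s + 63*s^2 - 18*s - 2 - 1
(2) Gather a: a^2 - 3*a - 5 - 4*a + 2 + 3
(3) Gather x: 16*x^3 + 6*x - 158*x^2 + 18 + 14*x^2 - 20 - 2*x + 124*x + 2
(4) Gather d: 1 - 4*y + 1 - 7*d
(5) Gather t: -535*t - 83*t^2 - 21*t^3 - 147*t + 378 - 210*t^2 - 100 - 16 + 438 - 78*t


(1) = 63*s^2 - 20*s - 3
(2) = a^2 - 7*a
(3) = 16*x^3 - 144*x^2 + 128*x
(4) = -7*d - 4*y + 2
(5) = -21*t^3 - 293*t^2 - 760*t + 700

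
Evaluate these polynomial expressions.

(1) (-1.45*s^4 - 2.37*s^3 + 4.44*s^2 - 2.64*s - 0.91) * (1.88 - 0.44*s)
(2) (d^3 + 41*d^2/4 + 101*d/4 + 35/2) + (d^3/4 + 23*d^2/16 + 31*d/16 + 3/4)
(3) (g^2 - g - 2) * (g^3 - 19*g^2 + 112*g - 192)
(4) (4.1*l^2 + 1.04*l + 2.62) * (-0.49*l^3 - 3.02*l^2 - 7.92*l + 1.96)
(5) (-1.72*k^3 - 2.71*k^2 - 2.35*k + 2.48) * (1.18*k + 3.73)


(1) = 0.638*s^5 - 1.6832*s^4 - 6.4092*s^3 + 9.5088*s^2 - 4.5628*s - 1.7108
(2) = 5*d^3/4 + 187*d^2/16 + 435*d/16 + 73/4
(3) = g^5 - 20*g^4 + 129*g^3 - 266*g^2 - 32*g + 384
(4) = -2.009*l^5 - 12.8916*l^4 - 36.8966*l^3 - 8.1132*l^2 - 18.712*l + 5.1352
(5) = -2.0296*k^4 - 9.6134*k^3 - 12.8813*k^2 - 5.8391*k + 9.2504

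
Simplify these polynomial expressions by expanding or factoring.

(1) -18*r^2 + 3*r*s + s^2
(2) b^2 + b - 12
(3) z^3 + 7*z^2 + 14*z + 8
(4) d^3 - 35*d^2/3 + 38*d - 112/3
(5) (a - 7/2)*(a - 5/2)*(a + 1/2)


(1) = (-3*r + s)*(6*r + s)
(2) = (b - 3)*(b + 4)
(3) = (z + 1)*(z + 2)*(z + 4)
(4) = (d - 7)*(d - 8/3)*(d - 2)
(5) = a^3 - 11*a^2/2 + 23*a/4 + 35/8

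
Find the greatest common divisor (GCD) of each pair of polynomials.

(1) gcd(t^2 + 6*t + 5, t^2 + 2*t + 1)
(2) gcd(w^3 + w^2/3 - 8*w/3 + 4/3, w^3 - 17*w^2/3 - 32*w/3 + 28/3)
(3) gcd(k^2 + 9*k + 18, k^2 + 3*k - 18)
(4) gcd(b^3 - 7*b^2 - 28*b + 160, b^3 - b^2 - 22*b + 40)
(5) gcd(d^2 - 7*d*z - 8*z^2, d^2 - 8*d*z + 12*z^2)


(1) = t + 1
(2) = w^2 + 4*w/3 - 4/3
(3) = k + 6
(4) = gcd((b - 8)*(b - 4)*(b + 5), (b - 4)*(b - 2)*(b + 5)) = b^2 + b - 20
(5) = gcd((d - 8*z)*(d + z), (d - 6*z)*(d - 2*z)) = 1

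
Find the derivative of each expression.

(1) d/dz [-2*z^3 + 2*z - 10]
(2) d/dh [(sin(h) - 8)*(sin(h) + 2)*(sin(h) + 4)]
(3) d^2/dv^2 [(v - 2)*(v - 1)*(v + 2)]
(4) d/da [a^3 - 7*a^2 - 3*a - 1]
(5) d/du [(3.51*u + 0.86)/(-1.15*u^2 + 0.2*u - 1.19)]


(1) = 2 - 6*z^2
(2) = (3*sin(h)^2 - 4*sin(h) - 40)*cos(h)
(3) = 6*v - 2
(4) = 3*a^2 - 14*a - 3
(5) = (4.0365*u^2 + 1.978*u - 4.3489)/(1.3225*u^4 - 0.46*u^3 + 2.777*u^2 - 0.476*u + 1.4161)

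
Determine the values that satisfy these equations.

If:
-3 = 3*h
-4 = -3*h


Then:
No Solution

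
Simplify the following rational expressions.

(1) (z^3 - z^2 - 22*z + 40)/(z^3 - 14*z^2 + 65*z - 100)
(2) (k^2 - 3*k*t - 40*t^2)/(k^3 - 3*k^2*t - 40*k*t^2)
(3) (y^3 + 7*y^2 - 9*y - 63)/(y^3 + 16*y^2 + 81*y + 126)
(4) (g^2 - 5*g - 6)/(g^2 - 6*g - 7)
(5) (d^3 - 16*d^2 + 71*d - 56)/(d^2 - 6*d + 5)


(1) = (z^2 + 3*z - 10)/(z^2 - 10*z + 25)
(2) = 1/k
(3) = (y - 3)/(y + 6)
(4) = (g - 6)/(g - 7)
(5) = (d^2 - 15*d + 56)/(d - 5)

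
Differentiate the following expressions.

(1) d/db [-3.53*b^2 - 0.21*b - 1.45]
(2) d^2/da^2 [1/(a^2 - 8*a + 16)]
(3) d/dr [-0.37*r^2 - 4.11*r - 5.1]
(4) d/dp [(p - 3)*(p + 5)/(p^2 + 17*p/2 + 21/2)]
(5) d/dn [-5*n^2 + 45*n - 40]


(1) = -7.06*b - 0.21
(2) = 6/(a^4 - 16*a^3 + 96*a^2 - 256*a + 256)
(3) = -0.74*r - 4.11
(4) = 2*(13*p^2 + 102*p + 297)/(4*p^4 + 68*p^3 + 373*p^2 + 714*p + 441)
(5) = 45 - 10*n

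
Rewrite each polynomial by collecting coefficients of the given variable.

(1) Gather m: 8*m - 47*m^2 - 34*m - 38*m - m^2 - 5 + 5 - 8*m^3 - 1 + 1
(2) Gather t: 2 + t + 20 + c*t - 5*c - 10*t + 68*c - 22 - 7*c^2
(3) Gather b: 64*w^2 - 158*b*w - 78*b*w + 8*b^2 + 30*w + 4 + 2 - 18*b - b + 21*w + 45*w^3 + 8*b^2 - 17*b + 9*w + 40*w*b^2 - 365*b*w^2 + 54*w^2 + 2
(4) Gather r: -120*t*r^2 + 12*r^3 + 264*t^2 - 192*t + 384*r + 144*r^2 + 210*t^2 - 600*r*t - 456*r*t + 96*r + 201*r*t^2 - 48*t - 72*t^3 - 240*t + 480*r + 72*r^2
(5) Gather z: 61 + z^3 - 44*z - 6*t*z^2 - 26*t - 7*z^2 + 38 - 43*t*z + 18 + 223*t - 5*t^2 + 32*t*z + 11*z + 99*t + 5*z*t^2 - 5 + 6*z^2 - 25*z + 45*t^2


(1) = -8*m^3 - 48*m^2 - 64*m
(2) = -7*c^2 + 63*c + t*(c - 9)
(3) = b^2*(40*w + 16) + b*(-365*w^2 - 236*w - 36) + 45*w^3 + 118*w^2 + 60*w + 8
(4) = 12*r^3 + r^2*(216 - 120*t) + r*(201*t^2 - 1056*t + 960) - 72*t^3 + 474*t^2 - 480*t
(5) = 40*t^2 + 296*t + z^3 + z^2*(-6*t - 1) + z*(5*t^2 - 11*t - 58) + 112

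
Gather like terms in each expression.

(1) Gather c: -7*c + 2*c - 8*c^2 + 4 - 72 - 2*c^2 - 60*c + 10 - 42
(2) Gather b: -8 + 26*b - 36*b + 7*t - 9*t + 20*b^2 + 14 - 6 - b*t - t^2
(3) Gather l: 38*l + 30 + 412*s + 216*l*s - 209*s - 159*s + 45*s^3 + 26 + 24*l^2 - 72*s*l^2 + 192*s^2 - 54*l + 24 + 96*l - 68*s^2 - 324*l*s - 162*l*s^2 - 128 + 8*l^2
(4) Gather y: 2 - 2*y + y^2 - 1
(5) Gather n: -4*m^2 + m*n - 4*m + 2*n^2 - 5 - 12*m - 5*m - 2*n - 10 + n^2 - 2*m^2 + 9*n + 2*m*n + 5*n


(1) = -10*c^2 - 65*c - 100
(2) = 20*b^2 + b*(-t - 10) - t^2 - 2*t
(3) = l^2*(32 - 72*s) + l*(-162*s^2 - 108*s + 80) + 45*s^3 + 124*s^2 + 44*s - 48
(4) = y^2 - 2*y + 1
(5) = -6*m^2 - 21*m + 3*n^2 + n*(3*m + 12) - 15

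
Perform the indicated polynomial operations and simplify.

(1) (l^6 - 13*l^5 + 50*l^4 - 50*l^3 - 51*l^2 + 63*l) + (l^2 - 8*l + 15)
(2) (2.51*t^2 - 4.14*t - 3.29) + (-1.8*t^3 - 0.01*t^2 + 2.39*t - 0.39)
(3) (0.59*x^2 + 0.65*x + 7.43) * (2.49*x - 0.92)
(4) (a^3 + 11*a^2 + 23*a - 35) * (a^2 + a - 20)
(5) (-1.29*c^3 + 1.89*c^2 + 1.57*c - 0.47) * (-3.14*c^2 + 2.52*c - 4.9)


(1) = l^6 - 13*l^5 + 50*l^4 - 50*l^3 - 50*l^2 + 55*l + 15
(2) = -1.8*t^3 + 2.5*t^2 - 1.75*t - 3.68
(3) = 1.4691*x^3 + 1.0757*x^2 + 17.9027*x - 6.8356
(4) = a^5 + 12*a^4 + 14*a^3 - 232*a^2 - 495*a + 700
(5) = 4.0506*c^5 - 9.1854*c^4 + 6.154*c^3 - 3.8288*c^2 - 8.8774*c + 2.303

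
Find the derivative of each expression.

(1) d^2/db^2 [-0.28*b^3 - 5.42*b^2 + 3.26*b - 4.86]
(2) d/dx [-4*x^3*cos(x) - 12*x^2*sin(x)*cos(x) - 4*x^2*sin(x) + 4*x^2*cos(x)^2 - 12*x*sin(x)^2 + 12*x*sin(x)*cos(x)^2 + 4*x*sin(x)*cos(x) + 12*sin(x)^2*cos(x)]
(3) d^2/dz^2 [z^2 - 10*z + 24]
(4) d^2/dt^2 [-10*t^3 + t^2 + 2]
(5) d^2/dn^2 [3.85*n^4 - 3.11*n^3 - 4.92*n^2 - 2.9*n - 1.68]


(1) = -1.68*b - 10.84
(2) = 4*x^3*sin(x) - 4*x^2*sin(2*x) - 16*x^2*cos(x) - 12*x^2*cos(2*x) - 8*x*sin(x) - 24*x*sin(2*x) + 3*x*cos(x) + 8*x*cos(2*x) + 9*x*cos(3*x) + 4*x + 2*sin(2*x) + 12*sin(3*x) + 6*cos(2*x) - 6
(3) = 2
(4) = 2 - 60*t
(5) = 46.2*n^2 - 18.66*n - 9.84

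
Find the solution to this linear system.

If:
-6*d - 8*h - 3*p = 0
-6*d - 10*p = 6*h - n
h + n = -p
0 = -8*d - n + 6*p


Then:
d = 0
h = 0
n = 0
p = 0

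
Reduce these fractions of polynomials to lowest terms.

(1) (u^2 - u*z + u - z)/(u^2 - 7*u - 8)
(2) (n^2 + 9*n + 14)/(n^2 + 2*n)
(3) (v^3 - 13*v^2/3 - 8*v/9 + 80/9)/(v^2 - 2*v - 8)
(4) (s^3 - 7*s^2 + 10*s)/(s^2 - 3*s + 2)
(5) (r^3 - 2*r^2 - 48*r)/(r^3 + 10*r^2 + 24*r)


(1) = (u - z)/(u - 8)
(2) = (n + 7)/n
(3) = (9*v^2 - 3*v - 20)/(9*v + 18)
(4) = (s^2 - 5*s)/(s - 1)
(5) = (r - 8)/(r + 4)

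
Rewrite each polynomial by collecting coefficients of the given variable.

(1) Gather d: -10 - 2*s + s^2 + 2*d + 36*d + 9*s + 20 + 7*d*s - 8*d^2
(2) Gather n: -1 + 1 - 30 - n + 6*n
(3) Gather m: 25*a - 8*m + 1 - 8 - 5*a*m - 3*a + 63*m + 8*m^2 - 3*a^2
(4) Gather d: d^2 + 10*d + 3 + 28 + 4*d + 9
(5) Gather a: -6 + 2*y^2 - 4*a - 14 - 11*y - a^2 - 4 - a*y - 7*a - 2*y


(1) = -8*d^2 + d*(7*s + 38) + s^2 + 7*s + 10
(2) = 5*n - 30
(3) = -3*a^2 + 22*a + 8*m^2 + m*(55 - 5*a) - 7
(4) = d^2 + 14*d + 40
(5) = -a^2 + a*(-y - 11) + 2*y^2 - 13*y - 24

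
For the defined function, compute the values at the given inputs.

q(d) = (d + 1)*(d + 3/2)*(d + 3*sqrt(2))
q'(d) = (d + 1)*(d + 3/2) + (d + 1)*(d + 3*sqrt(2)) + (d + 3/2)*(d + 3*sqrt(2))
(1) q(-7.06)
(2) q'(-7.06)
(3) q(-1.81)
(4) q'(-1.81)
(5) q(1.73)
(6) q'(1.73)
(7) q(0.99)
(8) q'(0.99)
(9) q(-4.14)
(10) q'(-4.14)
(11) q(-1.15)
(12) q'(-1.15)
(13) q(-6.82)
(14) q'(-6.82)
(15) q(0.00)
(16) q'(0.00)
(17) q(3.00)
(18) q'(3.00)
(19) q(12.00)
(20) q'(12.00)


(1) = -94.93
(2) = 66.43
(3) = 0.61
(4) = -2.47
(5) = 52.67
(6) = 44.41
(7) = 25.93
(8) = 28.40
(9) = 0.85
(10) = 7.70
(11) = -0.16
(12) = 0.57
(13) = -79.80
(14) = 59.67
(15) = 6.36
(16) = 12.11
(17) = 130.37
(18) = 79.56
(19) = 2850.58
(20) = 605.93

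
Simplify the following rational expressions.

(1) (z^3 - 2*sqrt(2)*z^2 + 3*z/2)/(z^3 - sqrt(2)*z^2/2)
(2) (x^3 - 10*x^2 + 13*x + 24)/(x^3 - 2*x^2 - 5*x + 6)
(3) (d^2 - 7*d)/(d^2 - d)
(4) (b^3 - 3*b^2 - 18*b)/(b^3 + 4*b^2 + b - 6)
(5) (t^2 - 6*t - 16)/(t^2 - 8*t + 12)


(1) = (4*z - 6*sqrt(2))/(4*z)
(2) = (x^2 - 7*x - 8)/(x^2 + x - 2)
(3) = (d - 7)/(d - 1)
(4) = (b^2 - 6*b)/(b^2 + b - 2)
(5) = (t^2 - 6*t - 16)/(t^2 - 8*t + 12)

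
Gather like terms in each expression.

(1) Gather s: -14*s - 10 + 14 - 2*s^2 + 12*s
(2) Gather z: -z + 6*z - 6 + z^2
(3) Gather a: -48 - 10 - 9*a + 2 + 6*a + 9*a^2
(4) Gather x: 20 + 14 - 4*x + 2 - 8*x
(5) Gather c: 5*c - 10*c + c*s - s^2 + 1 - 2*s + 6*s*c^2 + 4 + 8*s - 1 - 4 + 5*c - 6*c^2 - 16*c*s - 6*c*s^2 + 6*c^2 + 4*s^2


(1) = -2*s^2 - 2*s + 4
(2) = z^2 + 5*z - 6
(3) = 9*a^2 - 3*a - 56
(4) = 36 - 12*x
(5) = 6*c^2*s + c*(-6*s^2 - 15*s) + 3*s^2 + 6*s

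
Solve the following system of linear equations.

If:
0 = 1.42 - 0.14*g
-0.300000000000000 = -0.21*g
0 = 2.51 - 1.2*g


Then:
No Solution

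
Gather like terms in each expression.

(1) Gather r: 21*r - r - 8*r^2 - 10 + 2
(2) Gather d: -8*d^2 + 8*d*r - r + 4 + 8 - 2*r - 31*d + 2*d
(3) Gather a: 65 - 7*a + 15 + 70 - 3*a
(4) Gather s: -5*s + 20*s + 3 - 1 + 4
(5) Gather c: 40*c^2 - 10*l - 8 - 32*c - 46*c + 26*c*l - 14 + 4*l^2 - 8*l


(1) = -8*r^2 + 20*r - 8
(2) = -8*d^2 + d*(8*r - 29) - 3*r + 12
(3) = 150 - 10*a
(4) = 15*s + 6
(5) = 40*c^2 + c*(26*l - 78) + 4*l^2 - 18*l - 22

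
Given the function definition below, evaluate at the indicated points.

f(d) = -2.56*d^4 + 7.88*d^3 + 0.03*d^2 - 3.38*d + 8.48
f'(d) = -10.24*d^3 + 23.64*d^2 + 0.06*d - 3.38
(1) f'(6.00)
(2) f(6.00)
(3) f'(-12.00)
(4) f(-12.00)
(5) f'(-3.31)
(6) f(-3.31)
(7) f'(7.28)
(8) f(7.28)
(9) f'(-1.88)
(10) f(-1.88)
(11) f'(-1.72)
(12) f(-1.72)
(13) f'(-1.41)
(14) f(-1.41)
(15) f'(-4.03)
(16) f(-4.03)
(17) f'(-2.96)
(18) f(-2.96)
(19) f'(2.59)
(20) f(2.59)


(1) = -1363.82
(2) = -1626.40
(3) = 21094.78
(4) = -66647.44
(5) = 626.77
(6) = -573.06
(7) = -2700.94
(8) = -4164.81
(9) = 148.10
(10) = -69.40
(11) = 118.56
(12) = -48.12
(13) = 72.24
(14) = -18.90
(15) = 1050.53
(16) = -1168.41
(17) = 469.13
(18) = -382.13
(19) = -22.55
(20) = 21.64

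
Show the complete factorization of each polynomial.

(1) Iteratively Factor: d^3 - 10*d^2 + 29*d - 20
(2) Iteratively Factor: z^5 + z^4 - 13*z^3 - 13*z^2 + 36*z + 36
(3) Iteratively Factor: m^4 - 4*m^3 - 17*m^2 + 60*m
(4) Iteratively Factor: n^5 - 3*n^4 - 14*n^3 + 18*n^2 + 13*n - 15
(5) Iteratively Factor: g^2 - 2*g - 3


(1) = (d - 5)*(d^2 - 5*d + 4) = (d - 5)*(d - 1)*(d - 4)
(2) = (z + 3)*(z^4 - 2*z^3 - 7*z^2 + 8*z + 12) = (z + 1)*(z + 3)*(z^3 - 3*z^2 - 4*z + 12) = (z - 3)*(z + 1)*(z + 3)*(z^2 - 4) = (z - 3)*(z - 2)*(z + 1)*(z + 3)*(z + 2)
(3) = (m - 5)*(m^3 + m^2 - 12*m) = (m - 5)*(m - 3)*(m^2 + 4*m) = (m - 5)*(m - 3)*(m + 4)*(m)
(4) = (n - 5)*(n^4 + 2*n^3 - 4*n^2 - 2*n + 3) = (n - 5)*(n + 1)*(n^3 + n^2 - 5*n + 3) = (n - 5)*(n - 1)*(n + 1)*(n^2 + 2*n - 3) = (n - 5)*(n - 1)^2*(n + 1)*(n + 3)
(5) = (g + 1)*(g - 3)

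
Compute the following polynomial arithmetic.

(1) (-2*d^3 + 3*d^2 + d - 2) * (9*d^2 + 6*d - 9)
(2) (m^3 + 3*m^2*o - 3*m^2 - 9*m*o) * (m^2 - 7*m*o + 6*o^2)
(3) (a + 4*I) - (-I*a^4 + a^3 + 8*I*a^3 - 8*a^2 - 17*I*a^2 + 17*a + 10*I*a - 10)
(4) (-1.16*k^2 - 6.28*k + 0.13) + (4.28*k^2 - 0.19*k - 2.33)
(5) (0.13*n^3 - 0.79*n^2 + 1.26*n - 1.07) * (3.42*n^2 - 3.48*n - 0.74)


(1) = -18*d^5 + 15*d^4 + 45*d^3 - 39*d^2 - 21*d + 18
(2) = m^5 - 4*m^4*o - 3*m^4 - 15*m^3*o^2 + 12*m^3*o + 18*m^2*o^3 + 45*m^2*o^2 - 54*m*o^3
(3) = I*a^4 - a^3 - 8*I*a^3 + 8*a^2 + 17*I*a^2 - 16*a - 10*I*a + 10 + 4*I
(4) = 3.12*k^2 - 6.47*k - 2.2
(5) = 0.4446*n^5 - 3.1542*n^4 + 6.9622*n^3 - 7.4596*n^2 + 2.7912*n + 0.7918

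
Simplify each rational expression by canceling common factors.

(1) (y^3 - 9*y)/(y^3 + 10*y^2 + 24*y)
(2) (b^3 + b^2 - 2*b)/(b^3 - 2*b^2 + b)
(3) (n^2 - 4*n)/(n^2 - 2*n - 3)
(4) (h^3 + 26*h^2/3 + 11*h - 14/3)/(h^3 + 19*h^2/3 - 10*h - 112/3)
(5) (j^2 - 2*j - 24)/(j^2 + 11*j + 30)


(1) = (y^2 - 9)/(y^2 + 10*y + 24)
(2) = (b + 2)/(b - 1)
(3) = (n^2 - 4*n)/(n^2 - 2*n - 3)
(4) = (3*h - 1)/(3*h - 8)
(5) = (j^2 - 2*j - 24)/(j^2 + 11*j + 30)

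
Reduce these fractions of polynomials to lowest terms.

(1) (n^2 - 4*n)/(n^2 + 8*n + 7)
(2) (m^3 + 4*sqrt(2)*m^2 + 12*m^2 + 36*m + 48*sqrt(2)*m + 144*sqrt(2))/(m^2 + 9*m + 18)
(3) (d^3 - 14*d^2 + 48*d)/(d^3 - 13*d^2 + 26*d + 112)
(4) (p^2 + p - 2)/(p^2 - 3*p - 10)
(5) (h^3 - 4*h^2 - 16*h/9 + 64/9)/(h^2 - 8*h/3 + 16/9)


(1) = (n^2 - 4*n)/(n^2 + 8*n + 7)
(2) = (m^2 + m*(4*sqrt(2) + 6) + 24*sqrt(2))/(m + 3)
(3) = (d^2 - 6*d)/(d^2 - 5*d - 14)
(4) = (p - 1)/(p - 5)
(5) = (3*h^2 - 8*h - 16)/(3*h - 4)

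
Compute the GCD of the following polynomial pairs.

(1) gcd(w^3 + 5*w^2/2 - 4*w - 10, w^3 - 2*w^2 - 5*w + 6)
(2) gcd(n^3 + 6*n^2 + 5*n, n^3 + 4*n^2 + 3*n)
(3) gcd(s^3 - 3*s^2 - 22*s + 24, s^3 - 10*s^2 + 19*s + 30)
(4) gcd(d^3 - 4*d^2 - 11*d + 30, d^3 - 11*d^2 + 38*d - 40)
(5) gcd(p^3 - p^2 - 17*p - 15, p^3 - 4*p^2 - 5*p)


(1) = w + 2
(2) = gcd(n*(n + 1)*(n + 5), n*(n + 1)*(n + 3)) = n^2 + n
(3) = s - 6
(4) = d^2 - 7*d + 10
(5) = gcd((p - 5)*(p + 1)*(p + 3), p*(p - 5)*(p + 1)) = p^2 - 4*p - 5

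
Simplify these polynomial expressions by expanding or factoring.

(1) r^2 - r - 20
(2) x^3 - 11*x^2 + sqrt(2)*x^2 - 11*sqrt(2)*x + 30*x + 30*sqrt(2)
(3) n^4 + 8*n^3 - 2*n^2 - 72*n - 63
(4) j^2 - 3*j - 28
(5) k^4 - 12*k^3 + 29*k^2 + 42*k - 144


(1) = (r - 5)*(r + 4)
(2) = (x - 6)*(x - 5)*(x + sqrt(2))
(3) = (n - 3)*(n + 1)*(n + 3)*(n + 7)
(4) = (j - 7)*(j + 4)
(5) = (k - 8)*(k - 3)^2*(k + 2)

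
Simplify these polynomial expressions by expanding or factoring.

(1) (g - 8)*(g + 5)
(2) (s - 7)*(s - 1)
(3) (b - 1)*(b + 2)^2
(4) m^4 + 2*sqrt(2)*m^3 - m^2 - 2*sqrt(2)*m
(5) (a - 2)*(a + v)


(1) = g^2 - 3*g - 40
(2) = s^2 - 8*s + 7
(3) = b^3 + 3*b^2 - 4
(4) = m*(m - 1)*(m + 1)*(m + 2*sqrt(2))
(5) = a^2 + a*v - 2*a - 2*v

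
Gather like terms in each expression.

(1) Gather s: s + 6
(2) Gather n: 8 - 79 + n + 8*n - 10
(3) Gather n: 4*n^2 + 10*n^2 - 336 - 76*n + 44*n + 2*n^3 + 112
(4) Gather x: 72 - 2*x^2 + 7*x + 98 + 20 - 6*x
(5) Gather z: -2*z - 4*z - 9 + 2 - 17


(1) = s + 6
(2) = 9*n - 81
(3) = 2*n^3 + 14*n^2 - 32*n - 224
(4) = -2*x^2 + x + 190
(5) = -6*z - 24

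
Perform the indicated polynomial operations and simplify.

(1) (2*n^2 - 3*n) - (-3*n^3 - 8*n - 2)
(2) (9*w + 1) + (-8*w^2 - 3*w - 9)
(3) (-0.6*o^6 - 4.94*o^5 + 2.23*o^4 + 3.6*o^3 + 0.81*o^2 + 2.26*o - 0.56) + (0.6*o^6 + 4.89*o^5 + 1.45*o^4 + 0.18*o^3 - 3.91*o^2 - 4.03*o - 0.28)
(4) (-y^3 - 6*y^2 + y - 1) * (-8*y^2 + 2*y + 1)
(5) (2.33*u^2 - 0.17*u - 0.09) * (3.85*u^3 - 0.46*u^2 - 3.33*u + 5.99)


(1) = 3*n^3 + 2*n^2 + 5*n + 2
(2) = -8*w^2 + 6*w - 8
(3) = -0.05*o^5 + 3.68*o^4 + 3.78*o^3 - 3.1*o^2 - 1.77*o - 0.84
(4) = 8*y^5 + 46*y^4 - 21*y^3 + 4*y^2 - y - 1
(5) = 8.9705*u^5 - 1.7263*u^4 - 8.0272*u^3 + 14.5642*u^2 - 0.7186*u - 0.5391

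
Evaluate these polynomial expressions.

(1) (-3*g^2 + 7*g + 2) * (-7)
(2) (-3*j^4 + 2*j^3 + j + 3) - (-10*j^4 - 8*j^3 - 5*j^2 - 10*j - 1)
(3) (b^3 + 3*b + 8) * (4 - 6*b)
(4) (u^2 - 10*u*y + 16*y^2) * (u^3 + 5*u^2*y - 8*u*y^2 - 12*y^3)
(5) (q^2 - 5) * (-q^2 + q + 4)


(1) = 21*g^2 - 49*g - 14
(2) = 7*j^4 + 10*j^3 + 5*j^2 + 11*j + 4
(3) = -6*b^4 + 4*b^3 - 18*b^2 - 36*b + 32
(4) = u^5 - 5*u^4*y - 42*u^3*y^2 + 148*u^2*y^3 - 8*u*y^4 - 192*y^5
(5) = -q^4 + q^3 + 9*q^2 - 5*q - 20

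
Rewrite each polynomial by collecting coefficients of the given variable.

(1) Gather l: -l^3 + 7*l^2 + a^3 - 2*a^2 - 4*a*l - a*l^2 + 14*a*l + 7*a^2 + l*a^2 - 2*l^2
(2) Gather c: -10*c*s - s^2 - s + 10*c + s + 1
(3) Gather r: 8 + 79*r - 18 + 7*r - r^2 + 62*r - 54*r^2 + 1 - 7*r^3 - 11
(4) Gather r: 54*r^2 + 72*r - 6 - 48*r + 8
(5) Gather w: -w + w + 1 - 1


(1) = a^3 + 5*a^2 - l^3 + l^2*(5 - a) + l*(a^2 + 10*a)
(2) = c*(10 - 10*s) - s^2 + 1
(3) = -7*r^3 - 55*r^2 + 148*r - 20
(4) = 54*r^2 + 24*r + 2
(5) = 0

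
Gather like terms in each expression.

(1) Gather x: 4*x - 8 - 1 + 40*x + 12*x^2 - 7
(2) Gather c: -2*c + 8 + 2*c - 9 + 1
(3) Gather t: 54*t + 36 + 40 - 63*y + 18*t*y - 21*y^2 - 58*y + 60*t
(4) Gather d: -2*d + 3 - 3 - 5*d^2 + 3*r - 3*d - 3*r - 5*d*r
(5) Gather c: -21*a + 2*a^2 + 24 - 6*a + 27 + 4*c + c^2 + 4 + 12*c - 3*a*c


(1) = 12*x^2 + 44*x - 16
(2) = 0
(3) = t*(18*y + 114) - 21*y^2 - 121*y + 76
(4) = -5*d^2 + d*(-5*r - 5)
(5) = 2*a^2 - 27*a + c^2 + c*(16 - 3*a) + 55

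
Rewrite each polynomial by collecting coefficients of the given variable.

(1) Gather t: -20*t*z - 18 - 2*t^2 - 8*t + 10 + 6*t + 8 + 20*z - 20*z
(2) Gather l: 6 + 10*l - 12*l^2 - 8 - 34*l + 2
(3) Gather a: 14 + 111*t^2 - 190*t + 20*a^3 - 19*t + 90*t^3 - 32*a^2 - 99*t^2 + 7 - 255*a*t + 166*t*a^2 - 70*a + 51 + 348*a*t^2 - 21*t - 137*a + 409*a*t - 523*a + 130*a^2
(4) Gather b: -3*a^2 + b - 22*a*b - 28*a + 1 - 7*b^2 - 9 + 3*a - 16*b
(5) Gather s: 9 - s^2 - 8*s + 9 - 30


(1) = -2*t^2 + t*(-20*z - 2)
(2) = -12*l^2 - 24*l
(3) = 20*a^3 + a^2*(166*t + 98) + a*(348*t^2 + 154*t - 730) + 90*t^3 + 12*t^2 - 230*t + 72
(4) = -3*a^2 - 25*a - 7*b^2 + b*(-22*a - 15) - 8
(5) = -s^2 - 8*s - 12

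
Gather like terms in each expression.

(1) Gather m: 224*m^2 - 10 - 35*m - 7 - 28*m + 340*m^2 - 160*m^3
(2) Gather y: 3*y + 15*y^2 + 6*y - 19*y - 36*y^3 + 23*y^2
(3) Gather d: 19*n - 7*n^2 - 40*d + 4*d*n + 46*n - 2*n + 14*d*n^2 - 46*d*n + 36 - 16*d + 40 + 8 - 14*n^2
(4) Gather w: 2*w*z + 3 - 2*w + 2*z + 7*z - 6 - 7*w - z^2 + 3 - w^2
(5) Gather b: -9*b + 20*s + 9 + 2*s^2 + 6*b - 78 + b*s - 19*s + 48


(1) = -160*m^3 + 564*m^2 - 63*m - 17
(2) = -36*y^3 + 38*y^2 - 10*y
(3) = d*(14*n^2 - 42*n - 56) - 21*n^2 + 63*n + 84
(4) = -w^2 + w*(2*z - 9) - z^2 + 9*z
(5) = b*(s - 3) + 2*s^2 + s - 21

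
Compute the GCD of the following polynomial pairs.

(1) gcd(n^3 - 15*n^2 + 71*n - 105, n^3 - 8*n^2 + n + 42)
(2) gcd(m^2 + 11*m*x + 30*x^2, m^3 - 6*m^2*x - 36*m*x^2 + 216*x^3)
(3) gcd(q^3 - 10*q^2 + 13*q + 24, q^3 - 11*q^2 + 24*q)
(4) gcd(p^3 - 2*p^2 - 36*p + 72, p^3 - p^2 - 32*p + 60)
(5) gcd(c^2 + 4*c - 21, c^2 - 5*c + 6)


(1) = gcd((n - 7)*(n - 5)*(n - 3), (n - 7)*(n - 3)*(n + 2)) = n^2 - 10*n + 21
(2) = m + 6*x
(3) = q^2 - 11*q + 24
(4) = gcd((p - 6)*(p - 2)*(p + 6), (p - 5)*(p - 2)*(p + 6)) = p^2 + 4*p - 12
(5) = gcd((c - 3)*(c + 7), (c - 3)*(c - 2)) = c - 3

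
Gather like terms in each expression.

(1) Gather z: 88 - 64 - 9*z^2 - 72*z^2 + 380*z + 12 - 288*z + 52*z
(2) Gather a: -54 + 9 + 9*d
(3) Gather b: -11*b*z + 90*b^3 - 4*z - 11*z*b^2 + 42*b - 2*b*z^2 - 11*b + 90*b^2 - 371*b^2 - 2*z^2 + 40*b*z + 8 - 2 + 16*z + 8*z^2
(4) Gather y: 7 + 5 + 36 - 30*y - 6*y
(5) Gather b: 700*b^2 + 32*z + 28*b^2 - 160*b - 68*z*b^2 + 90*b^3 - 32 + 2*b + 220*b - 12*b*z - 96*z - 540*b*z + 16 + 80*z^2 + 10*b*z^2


(1) = -81*z^2 + 144*z + 36
(2) = 9*d - 45
(3) = 90*b^3 + b^2*(-11*z - 281) + b*(-2*z^2 + 29*z + 31) + 6*z^2 + 12*z + 6
(4) = 48 - 36*y
(5) = 90*b^3 + b^2*(728 - 68*z) + b*(10*z^2 - 552*z + 62) + 80*z^2 - 64*z - 16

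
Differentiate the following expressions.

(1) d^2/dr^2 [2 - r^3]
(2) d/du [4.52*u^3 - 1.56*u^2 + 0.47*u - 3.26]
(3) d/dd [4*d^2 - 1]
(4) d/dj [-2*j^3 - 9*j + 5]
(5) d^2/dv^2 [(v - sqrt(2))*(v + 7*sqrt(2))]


(1) = -6*r
(2) = 13.56*u^2 - 3.12*u + 0.47
(3) = 8*d
(4) = -6*j^2 - 9
(5) = 2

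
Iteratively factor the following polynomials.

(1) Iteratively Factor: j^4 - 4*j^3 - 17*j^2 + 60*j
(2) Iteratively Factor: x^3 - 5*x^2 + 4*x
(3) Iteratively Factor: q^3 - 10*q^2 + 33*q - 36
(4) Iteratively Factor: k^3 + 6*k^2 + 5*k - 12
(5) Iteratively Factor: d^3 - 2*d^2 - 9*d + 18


(1) = (j - 3)*(j^3 - j^2 - 20*j) = j*(j - 3)*(j^2 - j - 20) = j*(j - 3)*(j + 4)*(j - 5)
(2) = (x - 1)*(x^2 - 4*x) = (x - 4)*(x - 1)*(x)
(3) = (q - 4)*(q^2 - 6*q + 9) = (q - 4)*(q - 3)*(q - 3)
(4) = (k + 4)*(k^2 + 2*k - 3) = (k - 1)*(k + 4)*(k + 3)
(5) = (d - 3)*(d^2 + d - 6) = (d - 3)*(d + 3)*(d - 2)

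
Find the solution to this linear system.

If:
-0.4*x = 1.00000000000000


Then:
x = -2.50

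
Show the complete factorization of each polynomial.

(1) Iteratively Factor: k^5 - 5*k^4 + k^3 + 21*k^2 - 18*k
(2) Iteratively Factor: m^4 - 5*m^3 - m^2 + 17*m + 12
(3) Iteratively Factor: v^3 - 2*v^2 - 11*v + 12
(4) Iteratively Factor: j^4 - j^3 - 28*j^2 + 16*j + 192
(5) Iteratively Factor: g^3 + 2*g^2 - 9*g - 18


(1) = (k)*(k^4 - 5*k^3 + k^2 + 21*k - 18) = k*(k - 3)*(k^3 - 2*k^2 - 5*k + 6) = k*(k - 3)*(k - 1)*(k^2 - k - 6) = k*(k - 3)*(k - 1)*(k + 2)*(k - 3)
(2) = (m - 4)*(m^3 - m^2 - 5*m - 3) = (m - 4)*(m + 1)*(m^2 - 2*m - 3) = (m - 4)*(m + 1)^2*(m - 3)
(3) = (v - 4)*(v^2 + 2*v - 3) = (v - 4)*(v + 3)*(v - 1)
(4) = (j + 3)*(j^3 - 4*j^2 - 16*j + 64) = (j + 3)*(j + 4)*(j^2 - 8*j + 16) = (j - 4)*(j + 3)*(j + 4)*(j - 4)
(5) = (g + 2)*(g^2 - 9) = (g + 2)*(g + 3)*(g - 3)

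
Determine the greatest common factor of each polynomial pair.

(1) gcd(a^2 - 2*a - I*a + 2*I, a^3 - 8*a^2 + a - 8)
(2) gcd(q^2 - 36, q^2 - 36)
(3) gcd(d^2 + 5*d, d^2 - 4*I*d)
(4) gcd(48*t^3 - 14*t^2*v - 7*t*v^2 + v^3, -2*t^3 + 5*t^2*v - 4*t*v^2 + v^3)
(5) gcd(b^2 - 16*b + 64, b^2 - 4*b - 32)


(1) = a - I
(2) = gcd((q - 6)*(q + 6), (q - 6)*(q + 6)) = q^2 - 36
(3) = gcd(d*(d + 5), d*(d - 4*I)) = d
(4) = 2*t - v
(5) = gcd((b - 8)^2, (b - 8)*(b + 4)) = b - 8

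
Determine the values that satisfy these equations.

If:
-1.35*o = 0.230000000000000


Then:
o = -0.17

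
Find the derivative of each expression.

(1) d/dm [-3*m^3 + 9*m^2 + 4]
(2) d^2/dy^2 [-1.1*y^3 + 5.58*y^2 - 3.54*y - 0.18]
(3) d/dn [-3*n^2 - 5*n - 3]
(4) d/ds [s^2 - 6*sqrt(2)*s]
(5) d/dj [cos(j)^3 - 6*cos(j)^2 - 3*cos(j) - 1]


(1) = 9*m*(2 - m)
(2) = 11.16 - 6.6*y
(3) = -6*n - 5
(4) = 2*s - 6*sqrt(2)
(5) = 3*sin(j)^3 + 12*sin(j)*cos(j)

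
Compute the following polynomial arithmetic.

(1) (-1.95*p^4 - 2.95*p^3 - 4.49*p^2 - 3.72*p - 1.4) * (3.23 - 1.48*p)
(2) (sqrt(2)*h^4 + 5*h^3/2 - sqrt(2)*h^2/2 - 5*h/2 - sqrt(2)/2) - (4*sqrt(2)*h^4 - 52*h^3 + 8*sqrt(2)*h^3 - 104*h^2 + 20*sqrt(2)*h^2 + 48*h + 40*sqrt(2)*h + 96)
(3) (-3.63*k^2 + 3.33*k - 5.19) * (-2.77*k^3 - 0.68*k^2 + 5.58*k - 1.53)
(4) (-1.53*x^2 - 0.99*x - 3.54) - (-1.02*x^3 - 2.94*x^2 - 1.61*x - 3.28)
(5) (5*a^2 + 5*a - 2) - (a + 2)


(1) = 2.886*p^5 - 1.9325*p^4 - 2.8833*p^3 - 8.9971*p^2 - 9.9436*p - 4.522
(2) = -3*sqrt(2)*h^4 - 8*sqrt(2)*h^3 + 109*h^3/2 - 41*sqrt(2)*h^2/2 + 104*h^2 - 40*sqrt(2)*h - 101*h/2 - 96 - sqrt(2)/2
(3) = 10.0551*k^5 - 6.7557*k^4 - 8.1435*k^3 + 27.6645*k^2 - 34.0551*k + 7.9407
(4) = 1.02*x^3 + 1.41*x^2 + 0.62*x - 0.26
(5) = 5*a^2 + 4*a - 4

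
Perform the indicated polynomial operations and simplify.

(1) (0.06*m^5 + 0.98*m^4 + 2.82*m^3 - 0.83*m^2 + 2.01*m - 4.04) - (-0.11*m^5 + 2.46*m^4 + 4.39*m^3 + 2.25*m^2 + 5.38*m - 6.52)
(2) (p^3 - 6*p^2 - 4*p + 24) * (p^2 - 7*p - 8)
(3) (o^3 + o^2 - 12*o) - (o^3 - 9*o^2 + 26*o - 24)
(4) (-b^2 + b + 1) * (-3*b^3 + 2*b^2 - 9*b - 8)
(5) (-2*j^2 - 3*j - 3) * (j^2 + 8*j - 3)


(1) = 0.17*m^5 - 1.48*m^4 - 1.57*m^3 - 3.08*m^2 - 3.37*m + 2.48
(2) = p^5 - 13*p^4 + 30*p^3 + 100*p^2 - 136*p - 192
(3) = 10*o^2 - 38*o + 24
(4) = 3*b^5 - 5*b^4 + 8*b^3 + b^2 - 17*b - 8
(5) = -2*j^4 - 19*j^3 - 21*j^2 - 15*j + 9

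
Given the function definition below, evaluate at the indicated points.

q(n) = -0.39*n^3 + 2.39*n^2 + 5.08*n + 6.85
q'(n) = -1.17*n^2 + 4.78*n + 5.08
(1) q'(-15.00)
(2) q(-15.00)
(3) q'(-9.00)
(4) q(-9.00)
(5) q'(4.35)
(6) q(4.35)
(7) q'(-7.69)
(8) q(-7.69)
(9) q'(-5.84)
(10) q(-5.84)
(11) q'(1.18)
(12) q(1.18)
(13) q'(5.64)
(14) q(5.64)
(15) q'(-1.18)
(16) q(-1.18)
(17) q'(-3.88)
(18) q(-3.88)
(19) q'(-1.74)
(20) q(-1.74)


(1) = -329.87
(2) = 1784.65
(3) = -132.71
(4) = 439.03
(5) = 3.73
(6) = 42.07
(7) = -100.87
(8) = 286.48
(9) = -62.74
(10) = 136.37
(11) = 9.09
(12) = 15.53
(13) = -5.18
(14) = 41.56
(15) = -2.19
(16) = 4.82
(17) = -31.08
(18) = 45.90
(19) = -6.78
(20) = 7.30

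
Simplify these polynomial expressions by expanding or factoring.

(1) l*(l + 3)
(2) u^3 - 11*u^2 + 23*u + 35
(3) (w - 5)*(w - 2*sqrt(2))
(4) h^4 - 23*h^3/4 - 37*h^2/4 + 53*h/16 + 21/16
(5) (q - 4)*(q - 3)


(1) = l^2 + 3*l
(2) = (u - 7)*(u - 5)*(u + 1)
(3) = w^2 - 5*w - 2*sqrt(2)*w + 10*sqrt(2)
(4) = (h - 7)*(h - 1/2)*(h + 1/4)*(h + 3/2)
(5) = q^2 - 7*q + 12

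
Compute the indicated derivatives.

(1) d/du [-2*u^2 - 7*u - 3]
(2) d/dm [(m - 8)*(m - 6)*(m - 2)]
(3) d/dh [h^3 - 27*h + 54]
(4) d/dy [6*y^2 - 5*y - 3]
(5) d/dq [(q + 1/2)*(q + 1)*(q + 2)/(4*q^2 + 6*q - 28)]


(1) = -4*u - 7
(2) = 3*m^2 - 32*m + 76
(3) = 3*h^2 - 27
(4) = 12*y - 5
(5) = (4*q^4 + 12*q^3 - 77*q^2 - 204*q - 104)/(4*(4*q^4 + 12*q^3 - 47*q^2 - 84*q + 196))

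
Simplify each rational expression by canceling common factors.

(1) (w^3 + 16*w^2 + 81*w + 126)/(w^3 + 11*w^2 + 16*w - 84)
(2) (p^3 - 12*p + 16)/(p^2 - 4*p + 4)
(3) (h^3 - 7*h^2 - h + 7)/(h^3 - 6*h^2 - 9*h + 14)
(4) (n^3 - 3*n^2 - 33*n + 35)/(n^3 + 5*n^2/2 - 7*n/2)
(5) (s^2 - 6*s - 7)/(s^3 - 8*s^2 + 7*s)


(1) = (w + 3)/(w - 2)
(2) = p + 4
(3) = (h + 1)/(h + 2)
(4) = (2*n^2 - 4*n - 70)/(2*n^2 + 7*n)
(5) = (s + 1)/(s^2 - s)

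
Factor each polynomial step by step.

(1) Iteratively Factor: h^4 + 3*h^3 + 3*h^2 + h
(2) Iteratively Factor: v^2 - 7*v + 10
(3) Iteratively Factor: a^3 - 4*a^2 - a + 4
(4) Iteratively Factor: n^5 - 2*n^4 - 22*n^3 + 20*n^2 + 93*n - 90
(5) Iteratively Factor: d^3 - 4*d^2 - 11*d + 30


(1) = (h + 1)*(h^3 + 2*h^2 + h) = h*(h + 1)*(h^2 + 2*h + 1) = h*(h + 1)^2*(h + 1)
(2) = (v - 2)*(v - 5)
(3) = (a + 1)*(a^2 - 5*a + 4) = (a - 4)*(a + 1)*(a - 1)
(4) = (n + 3)*(n^4 - 5*n^3 - 7*n^2 + 41*n - 30) = (n + 3)^2*(n^3 - 8*n^2 + 17*n - 10) = (n - 2)*(n + 3)^2*(n^2 - 6*n + 5) = (n - 5)*(n - 2)*(n + 3)^2*(n - 1)
(5) = (d + 3)*(d^2 - 7*d + 10) = (d - 2)*(d + 3)*(d - 5)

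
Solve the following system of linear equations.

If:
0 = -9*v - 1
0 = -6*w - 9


Then:
v = -1/9
w = -3/2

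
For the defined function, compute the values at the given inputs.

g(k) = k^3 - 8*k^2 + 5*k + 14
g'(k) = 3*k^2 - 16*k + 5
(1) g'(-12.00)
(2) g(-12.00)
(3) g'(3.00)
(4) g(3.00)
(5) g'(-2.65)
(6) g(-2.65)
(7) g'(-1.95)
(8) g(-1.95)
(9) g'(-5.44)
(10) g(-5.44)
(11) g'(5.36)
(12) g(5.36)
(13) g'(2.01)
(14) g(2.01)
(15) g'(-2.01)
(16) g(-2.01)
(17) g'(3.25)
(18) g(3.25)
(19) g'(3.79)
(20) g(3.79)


(1) = 629.00
(2) = -2926.00
(3) = -16.00
(4) = -16.00
(5) = 68.47
(6) = -74.04
(7) = 47.61
(8) = -33.58
(9) = 180.82
(10) = -410.94
(11) = 5.43
(12) = -35.05
(13) = -15.04
(14) = -0.15
(15) = 49.28
(16) = -36.49
(17) = -15.31
(18) = -19.92
(19) = -12.55
(20) = -27.52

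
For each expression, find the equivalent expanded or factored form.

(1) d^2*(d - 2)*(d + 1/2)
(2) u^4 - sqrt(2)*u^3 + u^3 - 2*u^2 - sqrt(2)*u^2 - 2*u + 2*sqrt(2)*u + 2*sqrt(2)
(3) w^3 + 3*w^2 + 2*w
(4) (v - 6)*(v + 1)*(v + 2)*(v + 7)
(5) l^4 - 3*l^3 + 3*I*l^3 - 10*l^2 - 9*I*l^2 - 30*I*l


(1) = d^4 - 3*d^3/2 - d^2
(2) = (u + 1)*(u - sqrt(2))^2*(u + sqrt(2))
(3) = w*(w + 1)*(w + 2)
(4) = v^4 + 4*v^3 - 37*v^2 - 124*v - 84
(5) = l*(l - 5)*(l + 2)*(l + 3*I)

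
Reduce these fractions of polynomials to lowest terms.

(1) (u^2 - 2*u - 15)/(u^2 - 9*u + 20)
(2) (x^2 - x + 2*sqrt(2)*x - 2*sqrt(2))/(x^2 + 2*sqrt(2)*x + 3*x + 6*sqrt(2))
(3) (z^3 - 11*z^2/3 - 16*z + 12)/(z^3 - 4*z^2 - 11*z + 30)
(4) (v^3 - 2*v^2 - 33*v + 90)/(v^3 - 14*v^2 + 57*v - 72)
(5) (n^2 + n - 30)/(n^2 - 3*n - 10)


(1) = (u + 3)/(u - 4)
(2) = (x - 1)/(x + 3)
(3) = (3*z^2 - 20*z + 12)/(3*z^2 - 21*z + 30)
(4) = (v^2 + v - 30)/(v^2 - 11*v + 24)
(5) = (n + 6)/(n + 2)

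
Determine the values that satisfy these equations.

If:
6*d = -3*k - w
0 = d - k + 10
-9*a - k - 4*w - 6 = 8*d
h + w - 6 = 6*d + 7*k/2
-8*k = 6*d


Then:
a = -352/63
d = -40/7
h = -243/7
k = 30/7
w = 150/7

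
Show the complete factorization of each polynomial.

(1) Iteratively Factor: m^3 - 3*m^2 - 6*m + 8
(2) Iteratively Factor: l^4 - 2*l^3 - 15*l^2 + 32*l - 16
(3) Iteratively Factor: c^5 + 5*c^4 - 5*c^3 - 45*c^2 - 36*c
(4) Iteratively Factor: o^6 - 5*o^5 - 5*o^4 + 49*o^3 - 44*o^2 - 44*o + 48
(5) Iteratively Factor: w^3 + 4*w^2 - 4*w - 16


(1) = (m + 2)*(m^2 - 5*m + 4) = (m - 4)*(m + 2)*(m - 1)
(2) = (l - 1)*(l^3 - l^2 - 16*l + 16) = (l - 4)*(l - 1)*(l^2 + 3*l - 4) = (l - 4)*(l - 1)*(l + 4)*(l - 1)
(3) = (c + 1)*(c^4 + 4*c^3 - 9*c^2 - 36*c) = (c + 1)*(c + 3)*(c^3 + c^2 - 12*c) = (c - 3)*(c + 1)*(c + 3)*(c^2 + 4*c) = (c - 3)*(c + 1)*(c + 3)*(c + 4)*(c)
(4) = (o - 4)*(o^5 - o^4 - 9*o^3 + 13*o^2 + 8*o - 12) = (o - 4)*(o + 3)*(o^4 - 4*o^3 + 3*o^2 + 4*o - 4) = (o - 4)*(o - 2)*(o + 3)*(o^3 - 2*o^2 - o + 2) = (o - 4)*(o - 2)*(o - 1)*(o + 3)*(o^2 - o - 2) = (o - 4)*(o - 2)^2*(o - 1)*(o + 3)*(o + 1)
(5) = (w - 2)*(w^2 + 6*w + 8) = (w - 2)*(w + 4)*(w + 2)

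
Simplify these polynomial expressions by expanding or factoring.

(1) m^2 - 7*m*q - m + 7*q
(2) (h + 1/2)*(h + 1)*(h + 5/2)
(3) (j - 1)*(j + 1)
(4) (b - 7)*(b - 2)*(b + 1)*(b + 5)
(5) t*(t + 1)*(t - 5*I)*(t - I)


(1) = (m - 1)*(m - 7*q)
(2) = h^3 + 4*h^2 + 17*h/4 + 5/4
(3) = j^2 - 1
(4) = b^4 - 3*b^3 - 35*b^2 + 39*b + 70
(5) = t^4 + t^3 - 6*I*t^3 - 5*t^2 - 6*I*t^2 - 5*t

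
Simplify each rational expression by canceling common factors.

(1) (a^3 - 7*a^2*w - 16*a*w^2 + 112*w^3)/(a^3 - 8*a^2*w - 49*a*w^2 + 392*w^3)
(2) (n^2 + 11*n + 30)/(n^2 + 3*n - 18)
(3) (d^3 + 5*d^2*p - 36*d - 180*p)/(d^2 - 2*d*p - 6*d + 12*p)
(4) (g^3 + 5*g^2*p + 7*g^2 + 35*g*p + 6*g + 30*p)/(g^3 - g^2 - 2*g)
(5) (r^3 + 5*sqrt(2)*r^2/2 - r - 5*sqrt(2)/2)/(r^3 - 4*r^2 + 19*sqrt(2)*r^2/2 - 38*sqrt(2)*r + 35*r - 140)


(1) = (-a^2 + 16*w^2)/(-a^2 + a*w + 56*w^2)
(2) = (n + 5)/(n - 3)
(3) = (-d^2 - 5*d*p - 6*d - 30*p)/(-d + 2*p)
(4) = (g^2 + 5*g*p + 6*g + 30*p)/(g^2 - 2*g)
(5) = (4*r^2 - 4)/(4*r^2 + r*(-16 + 28*sqrt(2)) - 112*sqrt(2))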